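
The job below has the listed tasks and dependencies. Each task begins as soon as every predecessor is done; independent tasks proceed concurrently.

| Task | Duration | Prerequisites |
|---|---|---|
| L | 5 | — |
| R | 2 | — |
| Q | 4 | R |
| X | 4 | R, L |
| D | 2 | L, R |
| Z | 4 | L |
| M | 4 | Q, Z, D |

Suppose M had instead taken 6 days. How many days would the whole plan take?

The binding path is L→Z→M = 5+4+4 = 13; finish at 13 days.
M lies on that path, so at 6 days the path becomes 15 days.
That remains the longest chain; total 15 days.

15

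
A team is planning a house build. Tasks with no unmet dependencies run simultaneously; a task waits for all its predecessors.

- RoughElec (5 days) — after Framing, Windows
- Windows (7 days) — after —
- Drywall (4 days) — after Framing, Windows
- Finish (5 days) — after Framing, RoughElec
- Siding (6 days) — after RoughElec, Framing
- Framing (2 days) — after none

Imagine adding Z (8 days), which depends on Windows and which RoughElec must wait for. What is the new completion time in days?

26

Originally the schedule takes 18 days.
With Z inserted, RoughElec now waits for max(Framing, Windows, Z).
New critical path: Windows→Z→RoughElec→Siding = 7+8+5+6 = 26 ⇒ 26 days.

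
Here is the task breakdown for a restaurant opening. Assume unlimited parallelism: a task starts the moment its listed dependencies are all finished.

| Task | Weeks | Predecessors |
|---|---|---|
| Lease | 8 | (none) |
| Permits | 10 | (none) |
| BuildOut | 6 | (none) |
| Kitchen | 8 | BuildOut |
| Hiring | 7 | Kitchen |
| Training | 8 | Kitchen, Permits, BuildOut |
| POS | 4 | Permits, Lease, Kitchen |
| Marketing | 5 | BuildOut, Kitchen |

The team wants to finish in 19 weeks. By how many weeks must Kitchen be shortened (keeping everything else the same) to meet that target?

3

Current finish: 22 weeks; target: 19.
Kitchen is on every critical path, so each week cut from Kitchen cuts the finish by one (this holds down to a finish of 18).
Need 22 − 19 = 3 weeks off Kitchen → Kitchen becomes 5 weeks, finish becomes 19.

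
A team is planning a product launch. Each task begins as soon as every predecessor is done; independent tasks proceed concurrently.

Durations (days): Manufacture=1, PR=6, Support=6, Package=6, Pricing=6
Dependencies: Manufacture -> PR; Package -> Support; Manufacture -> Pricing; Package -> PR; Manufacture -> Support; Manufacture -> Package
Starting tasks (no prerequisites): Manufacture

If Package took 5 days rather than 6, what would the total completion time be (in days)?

12

As given, the longest chain is Manufacture→Package→PR = 1+6+6 = 13, so the finish is 13 days.
Since Package is critical, the -1 change carries straight to that chain (now 12 days).
That remains the longest chain; total 12 days.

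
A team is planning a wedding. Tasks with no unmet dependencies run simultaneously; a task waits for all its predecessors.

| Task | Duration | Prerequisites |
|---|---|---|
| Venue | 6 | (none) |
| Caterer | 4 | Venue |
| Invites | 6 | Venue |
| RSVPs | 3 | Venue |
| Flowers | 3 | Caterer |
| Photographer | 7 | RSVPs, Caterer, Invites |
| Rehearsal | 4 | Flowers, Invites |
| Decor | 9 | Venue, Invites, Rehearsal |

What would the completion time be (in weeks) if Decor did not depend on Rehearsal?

Original critical path: Venue→Caterer→Flowers→Rehearsal→Decor = 6+4+3+4+9 = 26 ⇒ 26 weeks.
Without Rehearsal→Decor, Decor's earliest start moves from 17 to 12.
The longest chain is now Venue→Invites→Decor = 6+6+9 = 21, so the job takes 21 weeks.

21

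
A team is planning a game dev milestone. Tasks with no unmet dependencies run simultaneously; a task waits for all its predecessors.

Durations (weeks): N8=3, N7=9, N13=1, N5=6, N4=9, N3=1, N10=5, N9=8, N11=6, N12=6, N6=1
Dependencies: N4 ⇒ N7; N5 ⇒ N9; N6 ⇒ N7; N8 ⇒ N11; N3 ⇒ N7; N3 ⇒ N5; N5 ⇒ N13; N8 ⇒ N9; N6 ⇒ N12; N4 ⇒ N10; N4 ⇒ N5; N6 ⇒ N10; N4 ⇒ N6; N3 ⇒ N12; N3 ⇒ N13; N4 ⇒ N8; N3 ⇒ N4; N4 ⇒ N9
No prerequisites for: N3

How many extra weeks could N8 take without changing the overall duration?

3

Critical path: N3→N4→N5→N9 = 1+9+6+8 = 24, so the finish is 24 weeks.
The longest chain containing N8 totals 21 weeks.
Slack of N8 = 13 − 10 = 3 weeks.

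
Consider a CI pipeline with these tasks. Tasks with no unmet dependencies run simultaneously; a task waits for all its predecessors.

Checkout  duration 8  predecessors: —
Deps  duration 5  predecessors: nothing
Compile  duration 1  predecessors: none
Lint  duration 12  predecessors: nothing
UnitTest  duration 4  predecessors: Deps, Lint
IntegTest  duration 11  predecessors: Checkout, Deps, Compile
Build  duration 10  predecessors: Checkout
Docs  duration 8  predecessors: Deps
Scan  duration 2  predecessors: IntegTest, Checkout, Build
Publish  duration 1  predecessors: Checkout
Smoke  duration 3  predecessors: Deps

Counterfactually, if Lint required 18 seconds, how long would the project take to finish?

22

The binding path is Checkout→IntegTest→Scan = 8+11+2 = 21; finish at 21 seconds.
The longest path through Lint is only 16 seconds, so Lint has float 5.
New critical path: Lint→UnitTest = 18+4 = 22 ⇒ 22 seconds.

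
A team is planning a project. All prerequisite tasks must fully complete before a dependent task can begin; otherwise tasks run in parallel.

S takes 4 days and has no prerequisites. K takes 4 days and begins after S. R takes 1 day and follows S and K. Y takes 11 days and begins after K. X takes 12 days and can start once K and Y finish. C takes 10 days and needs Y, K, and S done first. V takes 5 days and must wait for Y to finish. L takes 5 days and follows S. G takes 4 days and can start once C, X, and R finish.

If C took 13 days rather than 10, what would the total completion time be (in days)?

Actual critical path: S→K→Y→X→G = 4+4+11+12+4 = 35 ⇒ 35 days.
C is off the critical path — its longest chain is 33 days, giving 2 of slack.
Now S→K→Y→C→G = 4+4+11+13+4 = 36 is longest, so the finish becomes 36 days.

36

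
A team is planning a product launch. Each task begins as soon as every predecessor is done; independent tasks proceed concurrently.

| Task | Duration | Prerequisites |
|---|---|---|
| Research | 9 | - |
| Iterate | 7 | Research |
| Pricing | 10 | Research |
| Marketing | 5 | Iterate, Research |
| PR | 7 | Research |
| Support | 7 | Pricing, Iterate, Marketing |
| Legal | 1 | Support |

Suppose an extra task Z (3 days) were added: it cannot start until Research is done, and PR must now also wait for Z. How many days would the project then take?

29

Originally the project takes 29 days.
With Z inserted, PR now waits for max(Research, Z).
New critical path: Research→Iterate→Marketing→Support→Legal = 9+7+5+7+1 = 29 ⇒ 29 days.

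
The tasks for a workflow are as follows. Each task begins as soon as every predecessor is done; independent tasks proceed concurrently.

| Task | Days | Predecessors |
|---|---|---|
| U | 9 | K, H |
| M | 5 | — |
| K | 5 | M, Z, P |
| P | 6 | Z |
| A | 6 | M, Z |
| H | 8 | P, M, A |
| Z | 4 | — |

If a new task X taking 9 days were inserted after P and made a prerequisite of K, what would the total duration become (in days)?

Originally the schedule takes 28 days.
With X inserted, K now waits for max(M, Z, P, X).
New critical path: Z→P→X→K→U = 4+6+9+5+9 = 33 ⇒ 33 days.

33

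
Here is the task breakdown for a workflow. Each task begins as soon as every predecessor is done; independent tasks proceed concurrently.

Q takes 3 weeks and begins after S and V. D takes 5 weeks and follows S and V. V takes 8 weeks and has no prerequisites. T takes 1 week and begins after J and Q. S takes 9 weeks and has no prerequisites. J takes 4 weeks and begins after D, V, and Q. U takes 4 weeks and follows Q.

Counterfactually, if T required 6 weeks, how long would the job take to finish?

24

Baseline: S→D→J→T = 9+5+4+1 = 19 → 19 weeks.
T lies on that path, so at 6 weeks the path becomes 24 weeks.
No other chain overtakes it, so the finish is 24 weeks.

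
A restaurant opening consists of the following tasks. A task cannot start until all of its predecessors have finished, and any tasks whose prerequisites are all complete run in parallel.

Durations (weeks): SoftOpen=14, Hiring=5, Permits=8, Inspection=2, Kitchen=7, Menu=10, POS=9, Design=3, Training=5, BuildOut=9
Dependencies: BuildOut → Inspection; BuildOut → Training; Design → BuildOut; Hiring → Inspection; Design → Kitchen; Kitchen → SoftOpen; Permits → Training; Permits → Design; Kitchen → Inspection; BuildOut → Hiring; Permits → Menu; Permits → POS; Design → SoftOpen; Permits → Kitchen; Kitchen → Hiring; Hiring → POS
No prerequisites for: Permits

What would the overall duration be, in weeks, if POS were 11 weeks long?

The binding path is Permits→Design→BuildOut→Hiring→POS = 8+3+9+5+9 = 34; finish at 34 weeks.
POS lies on that path, so at 11 weeks the path becomes 36 weeks.
No other chain overtakes it, so the finish is 36 weeks.

36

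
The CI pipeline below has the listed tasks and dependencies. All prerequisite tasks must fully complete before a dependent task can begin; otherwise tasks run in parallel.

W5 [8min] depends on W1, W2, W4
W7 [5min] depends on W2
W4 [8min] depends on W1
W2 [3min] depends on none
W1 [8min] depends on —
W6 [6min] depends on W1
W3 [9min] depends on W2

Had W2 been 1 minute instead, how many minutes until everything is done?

24

As given, the longest chain is W1→W4→W5 = 8+8+8 = 24, so the finish is 24 minutes.
The longest path through W2 is only 12 minutes, so W2 has float 12.
That remains the longest chain; total 24 minutes.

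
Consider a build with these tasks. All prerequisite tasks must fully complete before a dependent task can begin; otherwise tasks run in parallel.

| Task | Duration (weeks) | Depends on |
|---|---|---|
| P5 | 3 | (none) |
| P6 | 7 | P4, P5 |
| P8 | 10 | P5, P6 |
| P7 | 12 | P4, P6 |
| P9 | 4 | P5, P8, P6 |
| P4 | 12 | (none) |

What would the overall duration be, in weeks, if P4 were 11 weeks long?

32

Critical path before the change: P4→P6→P8→P9 = 12+7+10+4 = 33 giving 33 weeks.
Since P4 is critical, the -1 change carries straight to that chain (now 32 weeks).
No other chain overtakes it, so the finish is 32 weeks.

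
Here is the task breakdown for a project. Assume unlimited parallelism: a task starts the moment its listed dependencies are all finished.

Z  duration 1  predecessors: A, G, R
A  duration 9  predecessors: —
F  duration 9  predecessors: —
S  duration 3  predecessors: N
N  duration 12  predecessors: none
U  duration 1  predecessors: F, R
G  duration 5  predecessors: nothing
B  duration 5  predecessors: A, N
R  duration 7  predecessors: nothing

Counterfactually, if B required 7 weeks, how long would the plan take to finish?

Critical path before the change: N→B = 12+5 = 17 giving 17 weeks.
B is on the critical path; changing it to 7 makes that path 19 weeks.
No other chain overtakes it, so the finish is 19 weeks.

19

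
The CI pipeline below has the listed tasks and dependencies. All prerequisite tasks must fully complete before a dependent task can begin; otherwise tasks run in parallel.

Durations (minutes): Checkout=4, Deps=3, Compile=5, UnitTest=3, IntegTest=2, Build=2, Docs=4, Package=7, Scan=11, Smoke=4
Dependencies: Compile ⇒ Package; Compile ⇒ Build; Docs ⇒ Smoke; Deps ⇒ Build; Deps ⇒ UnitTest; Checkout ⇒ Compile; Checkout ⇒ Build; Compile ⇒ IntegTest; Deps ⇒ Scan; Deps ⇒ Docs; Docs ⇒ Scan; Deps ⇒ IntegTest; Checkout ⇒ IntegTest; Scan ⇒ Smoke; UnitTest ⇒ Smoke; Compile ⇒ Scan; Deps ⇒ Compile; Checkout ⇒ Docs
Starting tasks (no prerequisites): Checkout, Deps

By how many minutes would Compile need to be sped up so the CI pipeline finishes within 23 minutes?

1

Current finish: 24 minutes; target: 23.
Compile is on every critical path, so each minute cut from Compile cuts the finish by one (this holds down to a finish of 23).
Need 24 − 23 = 1 minute off Compile → Compile becomes 4 minutes, finish becomes 23.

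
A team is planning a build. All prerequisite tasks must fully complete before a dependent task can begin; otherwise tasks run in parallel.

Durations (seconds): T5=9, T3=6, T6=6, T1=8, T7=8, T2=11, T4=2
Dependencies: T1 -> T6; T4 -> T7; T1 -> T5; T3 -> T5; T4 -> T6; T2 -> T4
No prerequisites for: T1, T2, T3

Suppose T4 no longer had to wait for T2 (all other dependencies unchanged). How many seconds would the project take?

Before: longest chain T2→T4→T7 = 11+2+8 = 21, finish 21.
Without T2→T4, T4's earliest start moves from 11 to 0.
The longest chain is now T1→T5 = 8+9 = 17, so the project takes 17 seconds.

17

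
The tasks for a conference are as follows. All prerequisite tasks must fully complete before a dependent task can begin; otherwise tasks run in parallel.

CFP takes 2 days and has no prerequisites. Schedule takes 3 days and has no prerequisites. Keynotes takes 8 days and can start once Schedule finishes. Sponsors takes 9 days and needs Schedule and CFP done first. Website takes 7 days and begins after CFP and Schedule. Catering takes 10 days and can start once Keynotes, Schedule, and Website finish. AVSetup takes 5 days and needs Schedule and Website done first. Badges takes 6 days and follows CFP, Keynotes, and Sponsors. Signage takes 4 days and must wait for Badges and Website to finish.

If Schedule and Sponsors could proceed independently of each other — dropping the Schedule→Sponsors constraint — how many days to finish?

Original critical path: Schedule→Sponsors→Badges→Signage = 3+9+6+4 = 22 ⇒ 22 days.
Without Schedule→Sponsors, Sponsors's earliest start moves from 3 to 2.
The longest chain is now CFP→Sponsors→Badges→Signage = 2+9+6+4 = 21, so the schedule takes 21 days.

21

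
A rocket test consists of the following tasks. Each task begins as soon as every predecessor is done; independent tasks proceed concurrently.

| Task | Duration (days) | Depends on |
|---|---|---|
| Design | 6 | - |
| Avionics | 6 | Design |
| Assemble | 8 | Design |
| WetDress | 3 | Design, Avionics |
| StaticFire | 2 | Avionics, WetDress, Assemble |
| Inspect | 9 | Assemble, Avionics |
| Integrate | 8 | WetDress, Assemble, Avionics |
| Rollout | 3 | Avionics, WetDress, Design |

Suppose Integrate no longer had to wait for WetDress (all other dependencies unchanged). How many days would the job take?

Before: longest chain Design→Avionics→WetDress→Integrate = 6+6+3+8 = 23, finish 23.
Without WetDress→Integrate, Integrate's earliest start moves from 15 to 14.
The longest chain is now Design→Assemble→Inspect = 6+8+9 = 23, so the job takes 23 days.

23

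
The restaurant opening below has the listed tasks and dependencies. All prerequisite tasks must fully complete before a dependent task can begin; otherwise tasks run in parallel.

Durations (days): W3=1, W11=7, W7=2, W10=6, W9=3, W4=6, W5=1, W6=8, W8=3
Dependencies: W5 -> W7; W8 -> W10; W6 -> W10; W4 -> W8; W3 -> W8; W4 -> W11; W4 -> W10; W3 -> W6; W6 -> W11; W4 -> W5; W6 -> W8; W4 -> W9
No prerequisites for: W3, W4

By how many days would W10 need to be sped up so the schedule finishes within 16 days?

Current finish: 18 days; target: 16.
W10 is on every critical path, so each day cut from W10 cuts the finish by one (this holds down to a finish of 16).
Need 18 − 16 = 2 days off W10 → W10 becomes 4 days, finish becomes 16.

2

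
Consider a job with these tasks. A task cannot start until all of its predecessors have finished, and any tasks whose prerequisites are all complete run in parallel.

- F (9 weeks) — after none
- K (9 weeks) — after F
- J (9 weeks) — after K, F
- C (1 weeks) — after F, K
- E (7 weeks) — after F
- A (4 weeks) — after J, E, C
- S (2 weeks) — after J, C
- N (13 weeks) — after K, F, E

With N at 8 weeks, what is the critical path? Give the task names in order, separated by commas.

Actual critical path: F→K→N = 9+9+13 = 31 ⇒ 31 weeks.
N lies on that path, so at 8 weeks the path becomes 26 weeks.
The binding chain switches to F→K→J→A = 9+9+9+4 = 31; finish 31 weeks.

F, K, J, A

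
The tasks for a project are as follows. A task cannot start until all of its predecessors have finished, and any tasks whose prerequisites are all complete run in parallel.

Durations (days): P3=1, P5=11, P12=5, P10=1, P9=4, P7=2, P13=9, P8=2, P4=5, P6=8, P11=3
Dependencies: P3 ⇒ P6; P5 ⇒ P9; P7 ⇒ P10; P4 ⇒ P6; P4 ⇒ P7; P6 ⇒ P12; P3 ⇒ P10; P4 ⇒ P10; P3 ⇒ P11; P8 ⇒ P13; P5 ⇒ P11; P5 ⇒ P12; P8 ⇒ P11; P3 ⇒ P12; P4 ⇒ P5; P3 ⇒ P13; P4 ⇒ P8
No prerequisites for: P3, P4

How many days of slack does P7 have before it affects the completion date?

P4→P5→P12 = 5+11+5 = 21 sets the makespan at 21 days.
The longest chain containing P7 totals 8 days.
So P7 can slip 20 − 7 = 13 days.

13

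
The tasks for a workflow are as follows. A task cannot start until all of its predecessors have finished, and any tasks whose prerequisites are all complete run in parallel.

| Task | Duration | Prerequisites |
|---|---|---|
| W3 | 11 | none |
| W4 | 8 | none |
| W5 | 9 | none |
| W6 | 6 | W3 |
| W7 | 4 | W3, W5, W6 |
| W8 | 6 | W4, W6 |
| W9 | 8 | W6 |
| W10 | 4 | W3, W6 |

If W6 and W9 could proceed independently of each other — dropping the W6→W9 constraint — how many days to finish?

Before: longest chain W3→W6→W9 = 11+6+8 = 25, finish 25.
Without W6→W9, W9's earliest start moves from 17 to 0.
The longest chain is now W3→W6→W8 = 11+6+6 = 23, so the workflow takes 23 days.

23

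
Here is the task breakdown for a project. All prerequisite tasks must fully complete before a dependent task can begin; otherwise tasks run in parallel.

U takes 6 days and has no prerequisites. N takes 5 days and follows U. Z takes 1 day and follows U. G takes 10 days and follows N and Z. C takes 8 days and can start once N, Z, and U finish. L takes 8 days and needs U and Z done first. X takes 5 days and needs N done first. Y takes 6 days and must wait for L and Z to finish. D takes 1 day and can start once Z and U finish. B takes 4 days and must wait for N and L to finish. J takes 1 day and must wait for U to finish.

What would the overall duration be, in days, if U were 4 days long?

Critical path before the change: U→N→G = 6+5+10 = 21 giving 21 days.
U lies on that path, so at 4 days the path becomes 19 days.
No other chain overtakes it, so the finish is 19 days.

19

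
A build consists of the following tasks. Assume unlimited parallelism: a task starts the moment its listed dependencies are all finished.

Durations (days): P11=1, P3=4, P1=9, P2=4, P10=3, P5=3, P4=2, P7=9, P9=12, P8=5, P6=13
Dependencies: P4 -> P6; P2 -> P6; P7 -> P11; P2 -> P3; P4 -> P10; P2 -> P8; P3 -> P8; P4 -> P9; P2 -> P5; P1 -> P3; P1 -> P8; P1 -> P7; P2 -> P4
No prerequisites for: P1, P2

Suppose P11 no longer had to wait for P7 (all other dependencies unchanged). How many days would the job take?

19

Before: longest chain P1→P7→P11 = 9+9+1 = 19, finish 19.
Without P7→P11, P11's earliest start moves from 18 to 0.
New critical path: P2→P4→P6 = 4+2+13 = 19 ⇒ 19 days.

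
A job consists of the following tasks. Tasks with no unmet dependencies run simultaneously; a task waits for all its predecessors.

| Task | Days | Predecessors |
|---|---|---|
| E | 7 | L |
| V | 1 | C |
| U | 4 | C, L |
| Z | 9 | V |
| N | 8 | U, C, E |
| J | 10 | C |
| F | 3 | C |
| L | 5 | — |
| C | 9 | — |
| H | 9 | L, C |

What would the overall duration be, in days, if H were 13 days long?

Baseline: C→U→N = 9+4+8 = 21 → 21 days.
H has 3 days of float (longest path through it is 18).
The binding chain switches to C→H = 9+13 = 22; finish 22 days.

22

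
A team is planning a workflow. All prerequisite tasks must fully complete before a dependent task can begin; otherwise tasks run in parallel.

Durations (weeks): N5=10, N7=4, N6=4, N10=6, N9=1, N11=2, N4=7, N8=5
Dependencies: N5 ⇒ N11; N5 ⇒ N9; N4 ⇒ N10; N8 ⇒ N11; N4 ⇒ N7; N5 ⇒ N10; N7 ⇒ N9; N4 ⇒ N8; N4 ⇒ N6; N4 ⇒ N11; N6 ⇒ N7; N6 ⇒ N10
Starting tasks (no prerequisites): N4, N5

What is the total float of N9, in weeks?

1

Critical path: N4→N6→N10 = 7+4+6 = 17, so the finish is 17 weeks.
Longest path through N9: 16 weeks (earliest finish 16, latest finish 17).
Slack of N9 = 16 − 15 = 1 week.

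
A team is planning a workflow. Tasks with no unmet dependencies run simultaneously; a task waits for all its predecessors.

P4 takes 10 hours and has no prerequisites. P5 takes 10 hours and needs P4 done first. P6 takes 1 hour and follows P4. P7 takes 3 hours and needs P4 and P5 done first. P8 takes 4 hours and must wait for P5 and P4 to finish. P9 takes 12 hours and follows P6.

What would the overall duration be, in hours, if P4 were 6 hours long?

20

As given, the longest chain is P4→P5→P8 = 10+10+4 = 24, so the finish is 24 hours.
Since P4 is critical, the -4 change carries straight to that chain (now 20 hours).
That remains the longest chain; total 20 hours.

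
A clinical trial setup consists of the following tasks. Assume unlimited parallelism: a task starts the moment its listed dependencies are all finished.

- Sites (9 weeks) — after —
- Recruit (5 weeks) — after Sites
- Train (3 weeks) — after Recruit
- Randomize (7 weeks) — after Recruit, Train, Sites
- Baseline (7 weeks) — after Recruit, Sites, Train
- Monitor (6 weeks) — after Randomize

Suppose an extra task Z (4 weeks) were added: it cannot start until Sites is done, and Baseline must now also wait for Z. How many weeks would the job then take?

30

Originally the job takes 30 weeks.
With Z inserted, Baseline now waits for max(Recruit, Sites, Train, Z).
New critical path: Sites→Recruit→Train→Randomize→Monitor = 9+5+3+7+6 = 30 ⇒ 30 weeks.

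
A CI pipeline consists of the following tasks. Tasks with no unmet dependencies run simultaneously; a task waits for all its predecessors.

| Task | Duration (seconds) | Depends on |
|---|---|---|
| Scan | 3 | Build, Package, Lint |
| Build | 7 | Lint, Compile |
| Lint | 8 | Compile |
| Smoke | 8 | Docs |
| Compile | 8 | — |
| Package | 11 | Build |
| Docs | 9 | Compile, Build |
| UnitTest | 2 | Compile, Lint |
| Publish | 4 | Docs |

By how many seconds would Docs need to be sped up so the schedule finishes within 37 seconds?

Current finish: 40 seconds; target: 37.
Docs is on every critical path, so each second cut from Docs cuts the finish by one (this holds down to a finish of 37).
Need 40 − 37 = 3 seconds off Docs → Docs becomes 6 seconds, finish becomes 37.

3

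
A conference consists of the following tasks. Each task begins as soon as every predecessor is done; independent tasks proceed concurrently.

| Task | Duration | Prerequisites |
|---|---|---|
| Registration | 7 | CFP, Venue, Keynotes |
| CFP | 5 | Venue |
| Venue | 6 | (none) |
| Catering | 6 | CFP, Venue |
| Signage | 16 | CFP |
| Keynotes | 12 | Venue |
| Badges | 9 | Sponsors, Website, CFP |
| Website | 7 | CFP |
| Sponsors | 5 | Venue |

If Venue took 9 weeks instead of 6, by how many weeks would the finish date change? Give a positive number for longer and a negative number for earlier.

3

The binding path is Venue→CFP→Website→Badges = 6+5+7+9 = 27; finish at 27 weeks.
Venue is on the critical path; changing it to 9 makes that path 30 weeks.
The critical path is still Venue→CFP→Website→Badges; finish is now 30 weeks.
Change in finish: 30 − 27 = +3 weeks.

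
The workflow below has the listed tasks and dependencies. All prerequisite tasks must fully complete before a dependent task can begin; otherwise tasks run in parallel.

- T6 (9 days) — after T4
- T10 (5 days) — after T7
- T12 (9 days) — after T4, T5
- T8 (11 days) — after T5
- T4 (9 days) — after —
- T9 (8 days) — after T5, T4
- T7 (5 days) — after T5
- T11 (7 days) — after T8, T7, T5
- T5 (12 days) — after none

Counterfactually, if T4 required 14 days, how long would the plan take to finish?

As given, the longest chain is T5→T8→T11 = 12+11+7 = 30, so the finish is 30 days.
T4 has 12 days of float (longest path through it is 18).
No other chain overtakes it, so the finish is 30 days.

30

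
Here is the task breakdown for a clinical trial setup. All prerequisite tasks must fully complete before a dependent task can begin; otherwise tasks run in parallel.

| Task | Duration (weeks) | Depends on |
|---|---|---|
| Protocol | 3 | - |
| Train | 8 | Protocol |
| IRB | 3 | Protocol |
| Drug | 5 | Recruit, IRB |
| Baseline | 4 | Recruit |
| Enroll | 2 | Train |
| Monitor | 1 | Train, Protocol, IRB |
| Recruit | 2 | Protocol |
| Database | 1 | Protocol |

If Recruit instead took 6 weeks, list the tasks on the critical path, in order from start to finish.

The binding path is Protocol→Train→Enroll = 3+8+2 = 13; finish at 13 weeks.
The longest path through Recruit is only 10 weeks, so Recruit has float 3.
Now Protocol→Recruit→Drug = 3+6+5 = 14 is longest, so the finish becomes 14 weeks.

Protocol, Recruit, Drug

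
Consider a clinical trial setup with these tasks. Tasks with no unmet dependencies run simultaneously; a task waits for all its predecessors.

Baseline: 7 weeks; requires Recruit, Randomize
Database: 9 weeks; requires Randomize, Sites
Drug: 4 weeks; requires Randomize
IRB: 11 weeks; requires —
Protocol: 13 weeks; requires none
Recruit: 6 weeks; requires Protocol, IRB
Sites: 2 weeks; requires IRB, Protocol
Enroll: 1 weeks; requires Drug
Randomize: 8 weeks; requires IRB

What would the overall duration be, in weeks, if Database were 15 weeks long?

34

Baseline: IRB→Randomize→Database = 11+8+9 = 28 → 28 weeks.
Database is on the critical path; changing it to 15 makes that path 34 weeks.
The critical path is still IRB→Randomize→Database; finish is now 34 weeks.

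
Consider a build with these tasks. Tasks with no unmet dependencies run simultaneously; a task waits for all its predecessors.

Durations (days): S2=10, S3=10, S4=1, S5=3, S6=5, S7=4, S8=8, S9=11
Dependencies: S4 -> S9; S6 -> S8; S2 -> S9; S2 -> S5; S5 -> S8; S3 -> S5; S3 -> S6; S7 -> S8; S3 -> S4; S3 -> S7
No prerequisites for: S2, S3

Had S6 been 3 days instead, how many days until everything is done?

22

As given, the longest chain is S3→S6→S8 = 10+5+8 = 23, so the finish is 23 days.
S6 is on the critical path; changing it to 3 makes that path 21 days.
New critical path: S3→S4→S9 = 10+1+11 = 22 ⇒ 22 days.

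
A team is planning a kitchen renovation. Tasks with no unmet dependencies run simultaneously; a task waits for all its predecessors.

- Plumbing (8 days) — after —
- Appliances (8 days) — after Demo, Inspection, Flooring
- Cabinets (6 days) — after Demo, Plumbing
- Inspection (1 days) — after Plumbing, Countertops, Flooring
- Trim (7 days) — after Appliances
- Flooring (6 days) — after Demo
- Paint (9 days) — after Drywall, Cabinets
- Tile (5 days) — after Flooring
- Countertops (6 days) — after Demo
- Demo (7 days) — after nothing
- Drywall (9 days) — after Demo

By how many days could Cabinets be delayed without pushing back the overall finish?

The longest chain is Demo→Flooring→Inspection→Appliances→Trim = 7+6+1+8+7 = 29; overall finish 29 days.
The longest chain containing Cabinets totals 23 days.
Slack of Cabinets = 14 − 8 = 6 days.

6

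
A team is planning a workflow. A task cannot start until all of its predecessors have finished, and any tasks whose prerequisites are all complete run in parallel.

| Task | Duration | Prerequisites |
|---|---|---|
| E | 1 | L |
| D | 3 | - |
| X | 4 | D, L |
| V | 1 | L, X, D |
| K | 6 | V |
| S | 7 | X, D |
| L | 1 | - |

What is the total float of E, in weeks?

Critical path: D→X→S = 3+4+7 = 14, so the finish is 14 weeks.
Longest path through E: 2 weeks (earliest finish 2, latest finish 14).
Slack of E = 13 − 1 = 12 weeks.

12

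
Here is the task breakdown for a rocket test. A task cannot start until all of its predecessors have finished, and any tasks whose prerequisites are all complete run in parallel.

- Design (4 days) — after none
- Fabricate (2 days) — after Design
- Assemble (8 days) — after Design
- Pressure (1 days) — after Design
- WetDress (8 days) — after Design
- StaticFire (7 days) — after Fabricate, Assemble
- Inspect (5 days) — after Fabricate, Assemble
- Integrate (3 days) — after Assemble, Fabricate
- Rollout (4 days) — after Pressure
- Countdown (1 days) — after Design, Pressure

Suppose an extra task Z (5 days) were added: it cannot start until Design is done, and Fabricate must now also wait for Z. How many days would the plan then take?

19

Originally the plan takes 19 days.
With Z inserted, Fabricate now waits for max(Design, Z).
New critical path: Design→Assemble→StaticFire = 4+8+7 = 19 ⇒ 19 days.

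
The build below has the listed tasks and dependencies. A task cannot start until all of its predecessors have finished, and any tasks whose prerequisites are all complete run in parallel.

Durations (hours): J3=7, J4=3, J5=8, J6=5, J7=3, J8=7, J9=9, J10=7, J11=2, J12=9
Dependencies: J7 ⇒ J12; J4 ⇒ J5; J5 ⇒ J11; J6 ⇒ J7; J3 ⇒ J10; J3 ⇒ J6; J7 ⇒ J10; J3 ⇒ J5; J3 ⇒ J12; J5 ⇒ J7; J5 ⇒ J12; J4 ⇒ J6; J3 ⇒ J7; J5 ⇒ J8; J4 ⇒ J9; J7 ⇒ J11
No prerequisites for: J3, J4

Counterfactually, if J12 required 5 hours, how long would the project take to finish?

25

As given, the longest chain is J3→J5→J7→J12 = 7+8+3+9 = 27, so the finish is 27 hours.
J12 is on the critical path; changing it to 5 makes that path 23 hours.
Now J3→J5→J7→J10 = 7+8+3+7 = 25 is longest, so the finish becomes 25 hours.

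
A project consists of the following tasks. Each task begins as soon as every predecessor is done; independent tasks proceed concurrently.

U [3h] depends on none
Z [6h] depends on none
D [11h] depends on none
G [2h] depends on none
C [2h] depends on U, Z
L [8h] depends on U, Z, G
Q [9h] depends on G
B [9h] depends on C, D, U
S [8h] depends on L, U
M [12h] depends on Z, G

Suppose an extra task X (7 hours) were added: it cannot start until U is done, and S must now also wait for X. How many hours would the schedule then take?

Originally the schedule takes 22 hours.
With X inserted, S now waits for max(L, U, X).
New critical path: Z→L→S = 6+8+8 = 22 ⇒ 22 hours.

22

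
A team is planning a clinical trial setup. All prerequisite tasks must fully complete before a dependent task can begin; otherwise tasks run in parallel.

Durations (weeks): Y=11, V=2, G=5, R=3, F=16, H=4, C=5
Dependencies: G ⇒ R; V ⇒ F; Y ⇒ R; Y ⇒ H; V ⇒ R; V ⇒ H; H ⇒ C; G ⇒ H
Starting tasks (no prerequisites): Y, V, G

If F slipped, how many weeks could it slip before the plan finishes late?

2

The longest chain is Y→H→C = 11+4+5 = 20; overall finish 20 weeks.
The longest chain containing F totals 18 weeks.
Slack of F = 4 − 2 = 2 weeks.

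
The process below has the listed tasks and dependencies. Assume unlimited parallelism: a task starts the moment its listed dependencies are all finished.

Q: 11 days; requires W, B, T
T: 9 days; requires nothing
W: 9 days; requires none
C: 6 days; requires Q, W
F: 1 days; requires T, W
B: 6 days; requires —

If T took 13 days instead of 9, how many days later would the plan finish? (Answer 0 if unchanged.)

4

Baseline: T→Q→C = 9+11+6 = 26 → 26 days.
T is on the critical path; changing it to 13 makes that path 30 days.
The critical path is still T→Q→C; finish is now 30 days.
Change in finish: 30 − 26 = +4 days.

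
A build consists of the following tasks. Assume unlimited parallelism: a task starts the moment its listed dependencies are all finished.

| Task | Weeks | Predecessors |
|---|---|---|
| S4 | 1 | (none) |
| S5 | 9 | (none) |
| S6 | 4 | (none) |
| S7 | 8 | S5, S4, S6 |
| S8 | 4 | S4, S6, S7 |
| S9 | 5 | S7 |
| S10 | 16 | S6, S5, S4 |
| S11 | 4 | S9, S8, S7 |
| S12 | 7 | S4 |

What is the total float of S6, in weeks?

The longest chain is S5→S7→S9→S11 = 9+8+5+4 = 26; overall finish 26 weeks.
S6 finishes as early as 4 and must finish by 9.
Float = 26 − 21 = 5.

5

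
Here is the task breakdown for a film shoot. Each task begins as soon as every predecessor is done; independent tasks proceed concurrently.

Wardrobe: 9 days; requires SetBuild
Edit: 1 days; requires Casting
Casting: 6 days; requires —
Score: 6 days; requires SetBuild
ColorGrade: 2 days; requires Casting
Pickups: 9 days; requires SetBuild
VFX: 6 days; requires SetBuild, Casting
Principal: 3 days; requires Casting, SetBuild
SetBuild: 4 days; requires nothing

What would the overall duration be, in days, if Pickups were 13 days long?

As given, the longest chain is SetBuild→Pickups = 4+9 = 13, so the finish is 13 days.
Pickups is on the critical path; changing it to 13 makes that path 17 days.
No other chain overtakes it, so the finish is 17 days.

17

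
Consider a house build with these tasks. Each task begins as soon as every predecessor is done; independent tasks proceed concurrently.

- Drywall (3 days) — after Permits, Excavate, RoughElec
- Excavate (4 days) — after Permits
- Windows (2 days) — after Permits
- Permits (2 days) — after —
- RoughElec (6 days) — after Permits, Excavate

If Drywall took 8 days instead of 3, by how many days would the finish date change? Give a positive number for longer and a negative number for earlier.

5

Baseline: Permits→Excavate→RoughElec→Drywall = 2+4+6+3 = 15 → 15 days.
Drywall is on the critical path; changing it to 8 makes that path 20 days.
No other chain overtakes it, so the finish is 20 days.
Change in finish: 20 − 15 = +5 days.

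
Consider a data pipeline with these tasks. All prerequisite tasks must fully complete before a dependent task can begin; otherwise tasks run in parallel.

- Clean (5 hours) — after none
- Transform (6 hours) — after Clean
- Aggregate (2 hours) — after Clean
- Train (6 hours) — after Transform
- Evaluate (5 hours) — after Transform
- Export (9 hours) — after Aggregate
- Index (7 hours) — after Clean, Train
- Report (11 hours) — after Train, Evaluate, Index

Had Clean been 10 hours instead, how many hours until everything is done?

Critical path before the change: Clean→Transform→Train→Index→Report = 5+6+6+7+11 = 35 giving 35 hours.
Clean lies on that path, so at 10 hours the path becomes 40 hours.
No other chain overtakes it, so the finish is 40 hours.

40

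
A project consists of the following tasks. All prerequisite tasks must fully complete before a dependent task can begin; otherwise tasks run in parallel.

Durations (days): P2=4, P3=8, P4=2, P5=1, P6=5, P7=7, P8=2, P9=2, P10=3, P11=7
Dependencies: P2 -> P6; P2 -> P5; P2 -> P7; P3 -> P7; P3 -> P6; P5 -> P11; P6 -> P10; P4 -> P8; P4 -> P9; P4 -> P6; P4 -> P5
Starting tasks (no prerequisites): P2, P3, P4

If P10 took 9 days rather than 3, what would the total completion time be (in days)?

As given, the longest chain is P3→P6→P10 = 8+5+3 = 16, so the finish is 16 days.
Since P10 is critical, the +6 change carries straight to that chain (now 22 days).
The critical path is still P3→P6→P10; finish is now 22 days.

22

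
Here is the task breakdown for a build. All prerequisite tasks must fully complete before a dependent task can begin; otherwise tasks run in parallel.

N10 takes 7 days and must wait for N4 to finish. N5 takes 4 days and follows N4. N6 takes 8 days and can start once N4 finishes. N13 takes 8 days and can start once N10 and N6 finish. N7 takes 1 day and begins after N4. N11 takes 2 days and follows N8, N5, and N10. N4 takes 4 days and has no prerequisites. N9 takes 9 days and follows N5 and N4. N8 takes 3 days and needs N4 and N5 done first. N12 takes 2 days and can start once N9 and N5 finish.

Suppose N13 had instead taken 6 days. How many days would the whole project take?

The binding path is N4→N6→N13 = 4+8+8 = 20; finish at 20 days.
N13 is on the critical path; changing it to 6 makes that path 18 days.
Now N4→N5→N9→N12 = 4+4+9+2 = 19 is longest, so the finish becomes 19 days.

19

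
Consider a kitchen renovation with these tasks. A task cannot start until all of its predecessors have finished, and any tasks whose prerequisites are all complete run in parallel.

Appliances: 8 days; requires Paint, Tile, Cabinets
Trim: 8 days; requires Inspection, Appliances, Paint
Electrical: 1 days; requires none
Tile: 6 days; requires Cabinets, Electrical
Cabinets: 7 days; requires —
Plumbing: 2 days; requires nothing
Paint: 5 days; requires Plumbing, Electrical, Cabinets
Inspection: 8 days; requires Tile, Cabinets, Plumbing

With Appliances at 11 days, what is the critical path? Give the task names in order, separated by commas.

Actual critical path: Cabinets→Tile→Appliances→Trim = 7+6+8+8 = 29 ⇒ 29 days.
Appliances is on the critical path; changing it to 11 makes that path 32 days.
That remains the longest chain; total 32 days.

Cabinets, Tile, Appliances, Trim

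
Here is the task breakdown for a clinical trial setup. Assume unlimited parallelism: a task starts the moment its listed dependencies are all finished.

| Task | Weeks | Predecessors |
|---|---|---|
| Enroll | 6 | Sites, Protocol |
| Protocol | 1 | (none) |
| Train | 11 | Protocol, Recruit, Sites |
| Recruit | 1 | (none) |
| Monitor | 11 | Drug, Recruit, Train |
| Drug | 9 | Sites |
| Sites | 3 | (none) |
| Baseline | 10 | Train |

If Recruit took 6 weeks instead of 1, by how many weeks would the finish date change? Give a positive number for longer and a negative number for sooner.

Critical path before the change: Sites→Train→Monitor = 3+11+11 = 25 giving 25 weeks.
Recruit has 2 weeks of float (longest path through it is 23).
Now Recruit→Train→Monitor = 6+11+11 = 28 is longest, so the finish becomes 28 weeks.
Change in finish: 28 − 25 = +3 weeks.

3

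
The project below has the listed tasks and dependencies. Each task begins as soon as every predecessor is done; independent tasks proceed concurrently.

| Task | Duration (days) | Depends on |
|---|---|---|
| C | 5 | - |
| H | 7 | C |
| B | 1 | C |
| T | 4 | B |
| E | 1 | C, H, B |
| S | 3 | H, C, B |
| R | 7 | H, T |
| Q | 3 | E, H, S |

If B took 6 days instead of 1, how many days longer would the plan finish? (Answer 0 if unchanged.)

Critical path before the change: C→H→R = 5+7+7 = 19 giving 19 days.
The longest path through B is only 17 days, so B has float 2.
New critical path: C→B→T→R = 5+6+4+7 = 22 ⇒ 22 days.
Change in finish: 22 − 19 = +3 days.

3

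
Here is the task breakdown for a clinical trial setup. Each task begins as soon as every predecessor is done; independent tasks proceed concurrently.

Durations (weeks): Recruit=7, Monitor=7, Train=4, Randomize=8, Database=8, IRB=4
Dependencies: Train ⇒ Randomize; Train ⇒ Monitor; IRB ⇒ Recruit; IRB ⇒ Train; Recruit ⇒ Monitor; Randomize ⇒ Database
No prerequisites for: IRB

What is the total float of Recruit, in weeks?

Critical path: IRB→Train→Randomize→Database = 4+4+8+8 = 24, so the finish is 24 weeks.
The longest chain containing Recruit totals 18 weeks.
So Recruit can slip 17 − 11 = 6 weeks.

6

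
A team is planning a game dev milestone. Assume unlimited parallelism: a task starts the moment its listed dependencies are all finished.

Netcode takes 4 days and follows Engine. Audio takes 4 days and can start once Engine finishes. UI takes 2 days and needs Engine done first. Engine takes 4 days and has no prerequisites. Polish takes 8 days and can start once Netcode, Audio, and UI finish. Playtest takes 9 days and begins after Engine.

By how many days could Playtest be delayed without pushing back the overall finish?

Critical path: Engine→Audio→Polish = 4+4+8 = 16, so the finish is 16 days.
The longest chain containing Playtest totals 13 days.
So Playtest can slip 16 − 13 = 3 days.

3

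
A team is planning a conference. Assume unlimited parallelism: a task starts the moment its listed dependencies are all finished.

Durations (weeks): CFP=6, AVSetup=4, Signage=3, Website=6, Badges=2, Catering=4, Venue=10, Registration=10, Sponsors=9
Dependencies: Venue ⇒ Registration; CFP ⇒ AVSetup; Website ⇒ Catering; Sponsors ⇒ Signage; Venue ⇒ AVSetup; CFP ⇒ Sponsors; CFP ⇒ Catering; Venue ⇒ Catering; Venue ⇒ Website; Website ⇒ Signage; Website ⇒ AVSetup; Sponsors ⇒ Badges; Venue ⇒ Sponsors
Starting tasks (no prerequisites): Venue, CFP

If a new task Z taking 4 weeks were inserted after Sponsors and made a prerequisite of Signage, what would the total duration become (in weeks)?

Originally the conference takes 22 weeks.
With Z inserted, Signage now waits for max(Sponsors, Website, Z).
New critical path: Venue→Sponsors→Z→Signage = 10+9+4+3 = 26 ⇒ 26 weeks.

26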